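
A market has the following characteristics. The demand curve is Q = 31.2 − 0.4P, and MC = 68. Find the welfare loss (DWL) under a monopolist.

DWL = 5

Inverting demand: P = 78 − 2.5Q.
Under competition P = MC = 68, so Q = (78 − 68)/2.5 = 4.
A monopolist chooses Q where MR = MC. MR = 78 − 5Q; setting this equal to 68 gives Q = 2 and P = 73.
DWL is the triangle between Q = 2 and Q = 4: ½·(4 − 2)·(73 − 68) = 5.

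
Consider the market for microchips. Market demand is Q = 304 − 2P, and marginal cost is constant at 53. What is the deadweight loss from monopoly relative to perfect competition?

DWL = 2450.25

Inverting demand: P = 152 − 0.5Q.
Competitive firms price at marginal cost: P = 53, giving Q = 198.
Monopoly sets MR = MC: 152 − Q = 53 ⇒ Q = 99, P = 152 − 0.5·99 = 102.5.
DWL is the triangle between Q = 99 and Q = 198: ½·(198 − 99)·(102.5 − 53) = 2450.25.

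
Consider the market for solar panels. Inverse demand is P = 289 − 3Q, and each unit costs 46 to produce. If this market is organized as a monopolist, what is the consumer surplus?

Monopoly sets MR = MC: 289 − 6Q = 46 ⇒ Q = 40.5, P = 289 − 3·40.5 = 167.5.
CS = ½·(289 − 167.5)·40.5 = 2460.375.

CS = 2460.375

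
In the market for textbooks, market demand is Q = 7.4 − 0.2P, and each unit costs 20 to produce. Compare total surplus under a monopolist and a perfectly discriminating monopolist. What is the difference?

Inverting demand: P = 37 − 5Q.
Monopoly sets MR = MC: 37 − 10Q = 20 ⇒ Q = 1.7, P = 37 − 5·1.7 = 28.5.
CS = ½·(37 − 28.5)·1.7 = 7.225; PS = (28.5 − 20)·1.7 = 14.45; TS = 21.675.
Under first-degree price discrimination the firm charges each unit its demand price and produces up to where P = MC, i.e. Q = 3.4. Consumer surplus is zero; producer surplus equals total surplus.
TS = 28.9 (equal to competitive TS).
Change in total surplus: 28.9 − 21.675 = 7.225.

Total surplus rises by 7.225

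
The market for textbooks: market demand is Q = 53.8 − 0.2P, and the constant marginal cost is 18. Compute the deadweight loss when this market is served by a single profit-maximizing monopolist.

DWL = 1575.025

Inverting demand: P = 269 − 5Q.
Perfect competition: P = MC = 18, so 269 − 5Q = 18 and Q = 50.2.
The monopolist equates marginal revenue to marginal cost: 269 − 10Q = 18, so Q = 25.1. From demand, P = 143.5.
DWL is the triangle between Q = 25.1 and Q = 50.2: ½·(50.2 − 25.1)·(143.5 − 18) = 1575.025.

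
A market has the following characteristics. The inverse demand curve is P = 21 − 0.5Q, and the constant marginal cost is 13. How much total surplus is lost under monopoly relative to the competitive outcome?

DWL = 16

Competitive firms price at marginal cost: P = 13, giving Q = 16.
Monopoly sets MR = MC: 21 − Q = 13 ⇒ Q = 8, P = 21 − 0.5·8 = 17.
DWL is the triangle between Q = 8 and Q = 16: ½·(16 − 8)·(17 − 13) = 16.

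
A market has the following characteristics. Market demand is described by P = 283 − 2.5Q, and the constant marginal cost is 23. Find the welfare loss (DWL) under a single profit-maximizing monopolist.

Perfect competition: P = MC = 23, so 283 − 2.5Q = 23 and Q = 104.
A monopolist chooses Q where MR = MC. MR = 283 − 5Q; setting this equal to 23 gives Q = 52 and P = 153.
DWL is the triangle between Q = 52 and Q = 104: ½·(104 − 52)·(153 − 23) = 3380.

DWL = 3380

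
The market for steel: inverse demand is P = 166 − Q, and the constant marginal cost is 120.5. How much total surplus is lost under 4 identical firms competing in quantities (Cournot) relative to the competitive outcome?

DWL = 41.405

Competitive firms price at marginal cost: P = 120.5, giving Q = 45.5.
In a 4-firm Cournot equilibrium, symmetry and the first-order condition give q = (166 − 120.5)/(5) = 9.1. So Q = 36.4 and P = 129.6.
DWL is the triangle between Q = 36.4 and Q = 45.5: ½·(45.5 − 36.4)·(129.6 − 120.5) = 41.405.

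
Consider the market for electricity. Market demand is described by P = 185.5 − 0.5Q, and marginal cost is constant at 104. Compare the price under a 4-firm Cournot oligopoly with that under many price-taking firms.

With 4 symmetric Cournot firms, each firm's FOC gives 185.5 − 2.5q = 104, so q = 32.6, Q = 4·32.6 = 130.4, and P = 120.3.
Under competition P = MC = 104, so Q = (185.5 − 104)/0.5 = 163.

Cournot: P = 120.3; Competition: P = 104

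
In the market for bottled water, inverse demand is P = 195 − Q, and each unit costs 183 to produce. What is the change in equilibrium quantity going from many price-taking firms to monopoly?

Equilibrium quantity falls by 6

Competitive firms price at marginal cost: P = 183, giving Q = 12.
The monopolist equates marginal revenue to marginal cost: 195 − 2Q = 183, so Q = 6. From demand, P = 189.
Change in equilibrium quantity: 6 − 12 = −6.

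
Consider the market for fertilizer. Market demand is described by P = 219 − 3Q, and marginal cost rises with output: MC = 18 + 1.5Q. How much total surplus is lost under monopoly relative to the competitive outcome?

DWL = 718.24

Competitive equilibrium sets price equal to marginal cost: 219 − 3Q = 18 + 1.5Q, so Q = 134/3 and P = 85.
Monopoly sets MR = MC: 219 − 6Q = 18 + 1.5Q ⇒ Q = 26.8, P = 219 − 3·26.8 = 138.6.
CS = ½·(219 − 85)·134/3 = 8978/3; PS = (85·134/3 − 18·134/3 − ½·1.5·(134/3)²) = 4489/3; TS = 4489.
CS = ½·(219 − 138.6)·26.8 = 1077.36; PS = (138.6·26.8 − 18·26.8 − ½·1.5·26.8²) = 2693.4; TS = 3770.76.
DWL = 4489 − 3770.76 = 718.24.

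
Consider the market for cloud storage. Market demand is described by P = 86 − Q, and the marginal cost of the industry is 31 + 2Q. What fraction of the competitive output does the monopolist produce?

Q_m/Q_c = 0.75

A monopolist chooses Q where MR = MC. MR = 86 − 2Q; setting this equal to 31 + 2Q gives Q = 13.75 and P = 72.25.
Competitive equilibrium sets price equal to marginal cost: 86 − Q = 31 + 2Q, so Q = 55/3 and P = 203/3.
Ratio Q_m/Q_c = 13.75/(55/3) = 0.75.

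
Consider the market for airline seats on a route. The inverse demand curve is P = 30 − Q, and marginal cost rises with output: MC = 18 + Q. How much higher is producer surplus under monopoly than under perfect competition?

Producer surplus rises by 6

Under competition P = MC: 30 − Q = 18 + Q ⇒ Q = 6, P = 24.
PS = P·Q − VC(Q) = 24·6 − (18·6 + ½·1·6²) = 18.
The monopolist equates marginal revenue to marginal cost: 30 − 2Q = 18 + Q, so Q = 4. From demand, P = 26.
PS = P·Q − VC(Q) = 26·4 − (18·4 + ½·1·4²) = 24.
Change in producer surplus: 24 − 18 = 6.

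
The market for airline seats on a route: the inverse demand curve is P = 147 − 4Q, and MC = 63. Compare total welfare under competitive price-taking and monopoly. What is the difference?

Competitive firms price at marginal cost: P = 63, giving Q = 21.
CS = ½·(147 − 63)·21 = 882; PS = (63 − 63)·21 = 0; TS = 882.
A monopolist chooses Q where MR = MC. MR = 147 − 8Q; setting this equal to 63 gives Q = 10.5 and P = 105.
CS = ½·(147 − 105)·10.5 = 220.5; PS = (105 − 63)·10.5 = 441; TS = 661.5.
Change in total welfare: 661.5 − 882 = −220.5.

TS falls by 220.5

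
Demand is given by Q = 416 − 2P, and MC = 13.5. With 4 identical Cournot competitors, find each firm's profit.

Inverting demand: P = 208 − 0.5Q.
With 4 symmetric Cournot firms, each firm's FOC gives 208 − 2.5q = 13.5, so q = 77.8, Q = 4·77.8 = 311.2, and P = 52.4.
Each firm's profit = (52.4 − 13.5)·77.8 = 3026.42.

π_i = 3026.42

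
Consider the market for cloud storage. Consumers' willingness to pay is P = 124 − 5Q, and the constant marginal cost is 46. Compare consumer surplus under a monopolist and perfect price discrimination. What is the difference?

The monopolist equates marginal revenue to marginal cost: 124 − 10Q = 46, so Q = 7.8. From demand, P = 85.
CS = ½·(124 − 85)·7.8 = 152.1.
A perfectly discriminating monopolist sells every unit with P(Q) ≥ MC(Q), so output equals the competitive quantity Q = 15.6. Each buyer pays their reservation price, so CS = 0 and the firm captures all surplus.
CS = 0.
Change in consumer surplus: 0 − 152.1 = −152.1.

CS falls by 152.1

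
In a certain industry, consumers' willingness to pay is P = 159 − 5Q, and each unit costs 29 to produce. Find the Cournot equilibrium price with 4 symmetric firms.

P = 55

Cournot with 4 identical firms: the symmetric best-response condition is 159 − 25q = 29. Each firm produces q = 5.2, total output Q = 20.8, price P = 55.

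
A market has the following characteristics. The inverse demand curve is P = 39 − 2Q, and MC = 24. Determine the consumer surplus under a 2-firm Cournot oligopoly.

CS = 25

In a 2-firm Cournot equilibrium, symmetry and the first-order condition give q = (39 − 24)/(6) = 2.5. So Q = 5 and P = 29.
CS = ½·(39 − 29)·5 = 25.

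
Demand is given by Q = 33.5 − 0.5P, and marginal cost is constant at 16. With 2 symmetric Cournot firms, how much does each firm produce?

Inverting demand: P = 67 − 2Q.
Cournot with 2 identical firms: the symmetric best-response condition is 67 − 6q = 16. Each firm produces q = 8.5, total output Q = 17, price P = 33.

q_i = 8.5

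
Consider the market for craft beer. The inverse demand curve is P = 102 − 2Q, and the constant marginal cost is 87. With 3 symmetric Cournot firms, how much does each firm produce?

In a 3-firm Cournot equilibrium, symmetry and the first-order condition give q = (102 − 87)/(8) = 1.875. So Q = 5.625 and P = 90.75.

q_i = 1.875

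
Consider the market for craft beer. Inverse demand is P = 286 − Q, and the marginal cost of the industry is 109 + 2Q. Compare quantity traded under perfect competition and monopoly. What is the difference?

Q falls by 14.75

Under competition P = MC: 286 − Q = 109 + 2Q ⇒ Q = 59, P = 227.
Monopoly sets MR = MC: 286 − 2Q = 109 + 2Q ⇒ Q = 44.25, P = 286 − 44.25 = 241.75.
Change in quantity traded: 44.25 − 59 = −14.75.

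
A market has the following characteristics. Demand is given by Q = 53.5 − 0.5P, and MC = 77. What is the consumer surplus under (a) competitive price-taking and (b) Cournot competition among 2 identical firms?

Inverting demand: P = 107 − 2Q.
Competitive firms price at marginal cost: P = 77, giving Q = 15.
CS = ½·(107 − 77)·15 = 225.
With 2 symmetric Cournot firms, each firm's FOC gives 107 − 6q = 77, so q = 5, Q = 2·5 = 10, and P = 87.
CS = ½·(107 − 87)·10 = 100.

Competition: CS = 225; Cournot: CS = 100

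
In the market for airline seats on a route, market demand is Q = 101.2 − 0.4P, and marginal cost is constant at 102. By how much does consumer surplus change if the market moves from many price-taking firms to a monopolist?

Consumer surplus falls by 3420.15

Inverting demand: P = 253 − 2.5Q.
Competitive firms price at marginal cost: P = 102, giving Q = 60.4.
CS = ½·(253 − 102)·60.4 = 4560.2.
Monopoly sets MR = MC: 253 − 5Q = 102 ⇒ Q = 30.2, P = 253 − 2.5·30.2 = 177.5.
CS = ½·(253 − 177.5)·30.2 = 1140.05.
Change in consumer surplus: 1140.05 − 4560.2 = −3420.15.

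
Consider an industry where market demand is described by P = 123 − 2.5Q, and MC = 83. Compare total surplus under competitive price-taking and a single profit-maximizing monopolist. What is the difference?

Total surplus falls by 80

Perfect competition: P = MC = 83, so 123 − 2.5Q = 83 and Q = 16.
CS = ½·(123 − 83)·16 = 320; PS = (83 − 83)·16 = 0; TS = 320.
Monopoly sets MR = MC: 123 − 5Q = 83 ⇒ Q = 8, P = 123 − 2.5·8 = 103.
CS = ½·(123 − 103)·8 = 80; PS = (103 − 83)·8 = 160; TS = 240.
Change in total surplus: 240 − 320 = −80.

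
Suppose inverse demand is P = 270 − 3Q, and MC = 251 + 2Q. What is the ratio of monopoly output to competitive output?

Q_m/Q_c = 0.625

The monopolist equates marginal revenue to marginal cost: 270 − 6Q = 251 + 2Q, so Q = 2.375. From demand, P = 262.875.
Under competition P = MC: 270 − 3Q = 251 + 2Q ⇒ Q = 3.8, P = 258.6.
Ratio Q_m/Q_c = 2.375/3.8 = 0.625.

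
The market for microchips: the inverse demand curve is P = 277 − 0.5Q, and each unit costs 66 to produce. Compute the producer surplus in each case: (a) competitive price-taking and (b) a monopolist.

Competition: PS = 0; Monopoly: PS = 22260.5

Under competition P = MC = 66, so Q = (277 − 66)/0.5 = 422.
PS = (66 − 66)·422 = 0.
A monopolist chooses Q where MR = MC. MR = 277 − Q; setting this equal to 66 gives Q = 211 and P = 171.5.
PS = (171.5 − 66)·211 = 22260.5.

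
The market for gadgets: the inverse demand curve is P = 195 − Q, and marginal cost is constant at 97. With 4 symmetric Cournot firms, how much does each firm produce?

q_i = 19.6

With 4 symmetric Cournot firms, each firm's FOC gives 195 − 5q = 97, so q = 19.6, Q = 4·19.6 = 78.4, and P = 116.6.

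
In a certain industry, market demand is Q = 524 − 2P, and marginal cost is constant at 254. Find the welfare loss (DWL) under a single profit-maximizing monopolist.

Inverting demand: P = 262 − 0.5Q.
Perfect competition: P = MC = 254, so 262 − 0.5Q = 254 and Q = 16.
Monopoly sets MR = MC: 262 − Q = 254 ⇒ Q = 8, P = 262 − 0.5·8 = 258.
DWL is the triangle between Q = 8 and Q = 16: ½·(16 − 8)·(258 − 254) = 16.

DWL = 16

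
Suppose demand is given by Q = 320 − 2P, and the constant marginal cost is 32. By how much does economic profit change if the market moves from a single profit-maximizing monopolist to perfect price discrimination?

Inverting demand: P = 160 − 0.5Q.
Monopoly sets MR = MC: 160 − Q = 32 ⇒ Q = 128, P = 160 − 0.5·128 = 96.
Profit = (96 − 32)·128 = 8192.
A perfectly discriminating monopolist sells every unit with P(Q) ≥ MC(Q), so output equals the competitive quantity Q = 256. Each buyer pays their reservation price, so CS = 0 and the firm captures all surplus.
PS equals the full surplus area, 16384. Profit = 16384 = 16384.
Change in economic profit: 16384 − 8192 = 8192.

π rises by 8192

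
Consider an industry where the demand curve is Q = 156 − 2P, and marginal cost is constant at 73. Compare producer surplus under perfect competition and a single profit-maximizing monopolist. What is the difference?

Inverting demand: P = 78 − 0.5Q.
Perfect competition: P = MC = 73, so 78 − 0.5Q = 73 and Q = 10.
PS = (73 − 73)·10 = 0.
The monopolist equates marginal revenue to marginal cost: 78 − Q = 73, so Q = 5. From demand, P = 75.5.
PS = (75.5 − 73)·5 = 12.5.
Change in producer surplus: 12.5 − 0 = 12.5.

PS rises by 12.5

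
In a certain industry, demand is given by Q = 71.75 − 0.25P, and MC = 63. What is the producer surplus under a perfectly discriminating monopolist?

PS = 6272

Inverting demand: P = 287 − 4Q.
Under first-degree price discrimination the firm charges each unit its demand price and produces up to where P = MC, i.e. Q = 56. Consumer surplus is zero; producer surplus equals total surplus.
PS = ½·(287 − 63)·56 = 6272.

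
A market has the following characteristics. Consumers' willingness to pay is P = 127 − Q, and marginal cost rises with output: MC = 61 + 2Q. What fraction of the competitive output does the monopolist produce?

A monopolist chooses Q where MR = MC. MR = 127 − 2Q; setting this equal to 61 + 2Q gives Q = 16.5 and P = 110.5.
Competitive equilibrium sets price equal to marginal cost: 127 − Q = 61 + 2Q, so Q = 22 and P = 105.
Ratio Q_m/Q_c = 16.5/22 = 0.75.

Q_m/Q_c = 0.75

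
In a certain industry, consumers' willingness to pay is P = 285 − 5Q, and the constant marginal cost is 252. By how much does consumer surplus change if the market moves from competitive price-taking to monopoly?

CS falls by 81.675

Competitive firms price at marginal cost: P = 252, giving Q = 6.6.
CS = ½·(285 − 252)·6.6 = 108.9.
The monopolist equates marginal revenue to marginal cost: 285 − 10Q = 252, so Q = 3.3. From demand, P = 268.5.
CS = ½·(285 − 268.5)·3.3 = 27.225.
Change in consumer surplus: 27.225 − 108.9 = −81.675.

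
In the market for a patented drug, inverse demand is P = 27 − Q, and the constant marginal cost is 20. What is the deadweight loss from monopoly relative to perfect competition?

Perfect competition: P = MC = 20, so 27 − Q = 20 and Q = 7.
The monopolist equates marginal revenue to marginal cost: 27 − 2Q = 20, so Q = 3.5. From demand, P = 23.5.
DWL is the triangle between Q = 3.5 and Q = 7: ½·(7 − 3.5)·(23.5 − 20) = 6.125.

DWL = 6.125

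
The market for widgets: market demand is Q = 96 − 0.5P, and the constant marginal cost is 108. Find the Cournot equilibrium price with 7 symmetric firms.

P = 118.5

Inverting demand: P = 192 − 2Q.
Cournot with 7 identical firms: the symmetric best-response condition is 192 − 16q = 108. Each firm produces q = 5.25, total output Q = 36.75, price P = 118.5.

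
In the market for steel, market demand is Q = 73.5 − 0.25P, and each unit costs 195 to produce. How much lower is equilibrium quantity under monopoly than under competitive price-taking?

Inverting demand: P = 294 − 4Q.
Competitive firms price at marginal cost: P = 195, giving Q = 24.75.
A monopolist chooses Q where MR = MC. MR = 294 − 8Q; setting this equal to 195 gives Q = 12.375 and P = 244.5.
Change in equilibrium quantity: 12.375 − 24.75 = −12.375.

Q falls by 12.375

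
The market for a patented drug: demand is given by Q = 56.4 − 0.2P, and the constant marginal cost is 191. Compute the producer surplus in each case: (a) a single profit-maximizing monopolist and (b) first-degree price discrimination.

Inverting demand: P = 282 − 5Q.
The monopolist equates marginal revenue to marginal cost: 282 − 10Q = 191, so Q = 9.1. From demand, P = 236.5.
PS = (236.5 − 191)·9.1 = 414.05.
With perfect price discrimination, output is the efficient level Q = 18.2 (where demand meets MC), but every buyer pays their willingness to pay: CS = 0 and PS = total surplus.
PS = ½·(282 − 191)·18.2 = 828.1.

Monopoly: PS = 414.05; Perfect PD: PS = 828.1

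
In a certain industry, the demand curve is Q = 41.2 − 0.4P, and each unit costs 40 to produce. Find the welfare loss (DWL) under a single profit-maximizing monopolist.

DWL = 198.45

Inverting demand: P = 103 − 2.5Q.
Under competition P = MC = 40, so Q = (103 − 40)/2.5 = 25.2.
A monopolist chooses Q where MR = MC. MR = 103 − 5Q; setting this equal to 40 gives Q = 12.6 and P = 71.5.
DWL is the triangle between Q = 12.6 and Q = 25.2: ½·(25.2 − 12.6)·(71.5 − 40) = 198.45.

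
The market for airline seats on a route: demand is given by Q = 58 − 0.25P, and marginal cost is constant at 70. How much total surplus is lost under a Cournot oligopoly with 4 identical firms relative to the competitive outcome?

Inverting demand: P = 232 − 4Q.
Perfect competition: P = MC = 70, so 232 − 4Q = 70 and Q = 40.5.
In a 4-firm Cournot equilibrium, symmetry and the first-order condition give q = (232 − 70)/(20) = 8.1. So Q = 32.4 and P = 102.4.
DWL is the triangle between Q = 32.4 and Q = 40.5: ½·(40.5 − 32.4)·(102.4 − 70) = 131.22.

DWL = 131.22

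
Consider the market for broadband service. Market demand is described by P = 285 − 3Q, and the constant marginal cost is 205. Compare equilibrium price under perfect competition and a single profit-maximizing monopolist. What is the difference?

Competitive firms price at marginal cost: P = 205, giving Q = 80/3.
A monopolist chooses Q where MR = MC. MR = 285 − 6Q; setting this equal to 205 gives Q = 40/3 and P = 245.
Change in equilibrium price: 245 − 205 = 40.

Equilibrium price rises by 40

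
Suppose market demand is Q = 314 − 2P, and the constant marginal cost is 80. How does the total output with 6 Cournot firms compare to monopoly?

Cournot: Q = 132; Monopoly: Q = 77

Inverting demand: P = 157 − 0.5Q.
With 6 symmetric Cournot firms, each firm's FOC gives 157 − 3.5q = 80, so q = 22, Q = 6·22 = 132, and P = 91.
Monopoly sets MR = MC: 157 − Q = 80 ⇒ Q = 77, P = 157 − 0.5·77 = 118.5.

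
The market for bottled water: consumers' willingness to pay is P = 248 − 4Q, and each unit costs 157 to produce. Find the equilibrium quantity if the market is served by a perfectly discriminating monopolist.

Q = 22.75

With perfect price discrimination, output is the efficient level Q = 22.75 (where demand meets MC), but every buyer pays their willingness to pay: CS = 0 and PS = total surplus.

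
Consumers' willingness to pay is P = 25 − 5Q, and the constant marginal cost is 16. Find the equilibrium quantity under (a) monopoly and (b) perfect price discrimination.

Monopoly: Q = 0.9; Perfect PD: Q = 1.8

Monopoly sets MR = MC: 25 − 10Q = 16 ⇒ Q = 0.9, P = 25 − 5·0.9 = 20.5.
Under first-degree price discrimination the firm charges each unit its demand price and produces up to where P = MC, i.e. Q = 1.8. Consumer surplus is zero; producer surplus equals total surplus.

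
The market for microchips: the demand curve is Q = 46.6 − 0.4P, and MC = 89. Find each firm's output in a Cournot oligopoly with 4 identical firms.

q_i = 2.2

Inverting demand: P = 116.5 − 2.5Q.
Cournot with 4 identical firms: the symmetric best-response condition is 116.5 − 12.5q = 89. Each firm produces q = 2.2, total output Q = 8.8, price P = 94.5.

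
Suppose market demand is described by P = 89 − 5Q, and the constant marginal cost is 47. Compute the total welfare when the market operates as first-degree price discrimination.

Under first-degree price discrimination the firm charges each unit its demand price and produces up to where P = MC, i.e. Q = 8.4. Consumer surplus is zero; producer surplus equals total surplus.
TS = 176.4 (equal to competitive TS).

TS = 176.4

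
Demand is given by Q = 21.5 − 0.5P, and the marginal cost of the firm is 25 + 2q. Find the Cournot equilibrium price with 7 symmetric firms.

Inverting demand: P = 43 − 2Q.
In a 7-firm Cournot equilibrium, symmetry and the first-order condition give q = (43 − 25)/(18) = 1. So Q = 7 and P = 29.

P = 29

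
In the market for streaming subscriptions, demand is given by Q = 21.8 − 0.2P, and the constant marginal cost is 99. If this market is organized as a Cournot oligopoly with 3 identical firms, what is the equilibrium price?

Inverting demand: P = 109 − 5Q.
Cournot with 3 identical firms: the symmetric best-response condition is 109 − 20q = 99. Each firm produces q = 0.5, total output Q = 1.5, price P = 101.5.

P = 101.5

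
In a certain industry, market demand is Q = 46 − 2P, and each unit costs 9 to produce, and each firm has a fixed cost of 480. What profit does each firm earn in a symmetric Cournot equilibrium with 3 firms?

π_i = −455.5

Inverting demand: P = 23 − 0.5Q.
In a 3-firm Cournot equilibrium, symmetry and the first-order condition give q = (23 − 9)/(2) = 7. So Q = 21 and P = 12.5.
Each firm's profit = (12.5 − 9)·7 − 480 = −455.5.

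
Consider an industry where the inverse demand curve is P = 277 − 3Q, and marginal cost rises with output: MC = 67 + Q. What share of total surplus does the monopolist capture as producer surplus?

The monopolist equates marginal revenue to marginal cost: 277 − 6Q = 67 + Q, so Q = 30. From demand, P = 187.
CS = ½·(277 − 187)·30 = 1350.
PS = P·Q − VC(Q) = 187·30 − (67·30 + ½·1·30²) = 3150.
Share captured = PS/TS = 3150/4500 = 0.7.

PS/TS = 0.7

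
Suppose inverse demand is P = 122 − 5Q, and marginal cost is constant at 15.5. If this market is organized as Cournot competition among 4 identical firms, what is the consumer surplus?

CS = 725.904

Cournot with 4 identical firms: the symmetric best-response condition is 122 − 25q = 15.5. Each firm produces q = 4.26, total output Q = 17.04, price P = 36.8.
CS = ½·(122 − 36.8)·17.04 = 725.904.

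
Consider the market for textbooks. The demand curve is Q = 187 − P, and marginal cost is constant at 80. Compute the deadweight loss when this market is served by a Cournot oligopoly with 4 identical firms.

DWL = 228.98

Inverting demand: P = 187 − Q.
Competitive firms price at marginal cost: P = 80, giving Q = 107.
Cournot with 4 identical firms: the symmetric best-response condition is 187 − 5q = 80. Each firm produces q = 21.4, total output Q = 85.6, price P = 101.4.
DWL is the triangle between Q = 85.6 and Q = 107: ½·(107 − 85.6)·(101.4 − 80) = 228.98.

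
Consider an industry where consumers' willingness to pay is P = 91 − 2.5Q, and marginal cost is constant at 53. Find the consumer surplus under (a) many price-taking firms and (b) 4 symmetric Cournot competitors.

Competitive firms price at marginal cost: P = 53, giving Q = 15.2.
CS = ½·(91 − 53)·15.2 = 288.8.
Cournot with 4 identical firms: the symmetric best-response condition is 91 − 12.5q = 53. Each firm produces q = 3.04, total output Q = 12.16, price P = 60.6.
CS = ½·(91 − 60.6)·12.16 = 184.832.

Competition: CS = 288.8; Cournot: CS = 184.832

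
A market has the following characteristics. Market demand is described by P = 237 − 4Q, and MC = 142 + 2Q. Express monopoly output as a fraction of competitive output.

The monopolist equates marginal revenue to marginal cost: 237 − 8Q = 142 + 2Q, so Q = 9.5. From demand, P = 199.
Competitive equilibrium sets price equal to marginal cost: 237 − 4Q = 142 + 2Q, so Q = 95/6 and P = 521/3.
Ratio Q_m/Q_c = 9.5/(95/6) = 0.6.

Q_m/Q_c = 0.6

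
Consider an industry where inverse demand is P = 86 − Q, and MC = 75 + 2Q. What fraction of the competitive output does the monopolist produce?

Q_m/Q_c = 0.75

A monopolist chooses Q where MR = MC. MR = 86 − 2Q; setting this equal to 75 + 2Q gives Q = 2.75 and P = 83.25.
Under competition P = MC: 86 − Q = 75 + 2Q ⇒ Q = 11/3, P = 247/3.
Ratio Q_m/Q_c = 2.75/(11/3) = 0.75.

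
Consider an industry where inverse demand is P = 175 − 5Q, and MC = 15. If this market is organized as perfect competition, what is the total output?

Competitive firms price at marginal cost: P = 15, giving Q = 32.

Q = 32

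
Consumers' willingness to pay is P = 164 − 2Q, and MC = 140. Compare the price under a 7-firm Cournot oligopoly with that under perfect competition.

In a 7-firm Cournot equilibrium, symmetry and the first-order condition give q = (164 − 140)/(16) = 1.5. So Q = 10.5 and P = 143.
Perfect competition: P = MC = 140, so 164 − 2Q = 140 and Q = 12.

Cournot: P = 143; Competition: P = 140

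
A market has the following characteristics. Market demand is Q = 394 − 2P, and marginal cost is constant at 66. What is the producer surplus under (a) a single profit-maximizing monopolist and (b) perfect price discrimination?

Monopoly: PS = 8580.5; Perfect PD: PS = 17161

Inverting demand: P = 197 − 0.5Q.
Monopoly sets MR = MC: 197 − Q = 66 ⇒ Q = 131, P = 197 − 0.5·131 = 131.5.
PS = (131.5 − 66)·131 = 8580.5.
With perfect price discrimination, output is the efficient level Q = 262 (where demand meets MC), but every buyer pays their willingness to pay: CS = 0 and PS = total surplus.
PS = ½·(197 − 66)·262 = 17161.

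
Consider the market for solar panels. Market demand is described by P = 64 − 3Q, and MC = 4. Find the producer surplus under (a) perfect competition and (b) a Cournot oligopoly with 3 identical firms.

Perfect competition: P = MC = 4, so 64 − 3Q = 4 and Q = 20.
PS = (4 − 4)·20 = 0.
In a 3-firm Cournot equilibrium, symmetry and the first-order condition give q = (64 − 4)/(12) = 5. So Q = 15 and P = 19.
PS = (19 − 4)·15 = 225.

Competition: PS = 0; Cournot: PS = 225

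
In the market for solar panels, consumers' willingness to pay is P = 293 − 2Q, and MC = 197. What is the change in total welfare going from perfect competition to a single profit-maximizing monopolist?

Total welfare falls by 576

Under competition P = MC = 197, so Q = (293 − 197)/2 = 48.
CS = ½·(293 − 197)·48 = 2304; PS = (197 − 197)·48 = 0; TS = 2304.
A monopolist chooses Q where MR = MC. MR = 293 − 4Q; setting this equal to 197 gives Q = 24 and P = 245.
CS = ½·(293 − 245)·24 = 576; PS = (245 − 197)·24 = 1152; TS = 1728.
Change in total welfare: 1728 − 2304 = −576.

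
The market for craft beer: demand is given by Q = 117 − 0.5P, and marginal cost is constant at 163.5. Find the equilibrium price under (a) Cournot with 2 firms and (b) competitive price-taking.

Inverting demand: P = 234 − 2Q.
Cournot with 2 identical firms: the symmetric best-response condition is 234 − 6q = 163.5. Each firm produces q = 11.75, total output Q = 23.5, price P = 187.
Under competition P = MC = 163.5, so Q = (234 − 163.5)/2 = 35.25.

Cournot: P = 187; Competition: P = 163.5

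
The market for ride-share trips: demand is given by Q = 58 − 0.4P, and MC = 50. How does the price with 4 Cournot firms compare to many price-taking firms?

Cournot: P = 69; Competition: P = 50

Inverting demand: P = 145 − 2.5Q.
With 4 symmetric Cournot firms, each firm's FOC gives 145 − 12.5q = 50, so q = 7.6, Q = 4·7.6 = 30.4, and P = 69.
Competitive firms price at marginal cost: P = 50, giving Q = 38.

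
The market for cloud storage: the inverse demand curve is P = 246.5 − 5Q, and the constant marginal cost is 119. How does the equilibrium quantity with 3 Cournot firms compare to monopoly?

In a 3-firm Cournot equilibrium, symmetry and the first-order condition give q = (246.5 − 119)/(20) = 6.375. So Q = 19.125 and P = 150.875.
A monopolist chooses Q where MR = MC. MR = 246.5 − 10Q; setting this equal to 119 gives Q = 12.75 and P = 182.75.

Cournot: Q = 19.125; Monopoly: Q = 12.75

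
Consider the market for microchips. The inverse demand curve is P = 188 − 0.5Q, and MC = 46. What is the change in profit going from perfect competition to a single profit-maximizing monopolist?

Under competition P = MC = 46, so Q = (188 − 46)/0.5 = 284.
Profit = (46 − 46)·284 = 0.
A monopolist chooses Q where MR = MC. MR = 188 − Q; setting this equal to 46 gives Q = 142 and P = 117.
Profit = (117 − 46)·142 = 10082.
Change in profit: 10082 − 0 = 10082.

Profit rises by 10082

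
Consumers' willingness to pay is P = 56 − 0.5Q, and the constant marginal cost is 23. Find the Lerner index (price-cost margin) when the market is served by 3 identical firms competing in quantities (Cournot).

Lerner index = 0.264

With 3 symmetric Cournot firms, each firm's FOC gives 56 − 2q = 23, so q = 16.5, Q = 3·16.5 = 49.5, and P = 31.25.
Lerner index = (P − MC)/P = (31.25 − 23)/31.25 = 0.264.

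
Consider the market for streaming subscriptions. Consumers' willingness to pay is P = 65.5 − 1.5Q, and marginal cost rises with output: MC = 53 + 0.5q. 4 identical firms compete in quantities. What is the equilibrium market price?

P = 56.125

With 4 symmetric Cournot firms, each firm's FOC gives 65.5 − 7.5q = 53 + 0.5q, so q = 25/16, Q = 4·25/16 = 6.25, and P = 56.125.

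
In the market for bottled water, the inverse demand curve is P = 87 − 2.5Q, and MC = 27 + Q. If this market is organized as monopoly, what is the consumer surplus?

Monopoly sets MR = MC: 87 − 5Q = 27 + Q ⇒ Q = 10, P = 87 − 2.5·10 = 62.
CS = ½·(87 − 62)·10 = 125.

CS = 125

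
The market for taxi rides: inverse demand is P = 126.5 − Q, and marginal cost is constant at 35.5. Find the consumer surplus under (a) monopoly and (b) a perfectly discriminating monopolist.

The monopolist equates marginal revenue to marginal cost: 126.5 − 2Q = 35.5, so Q = 45.5. From demand, P = 81.
CS = ½·(126.5 − 81)·45.5 = 1035.125.
A perfectly discriminating monopolist sells every unit with P(Q) ≥ MC(Q), so output equals the competitive quantity Q = 91. Each buyer pays their reservation price, so CS = 0 and the firm captures all surplus.
CS = 0.

Monopoly: CS = 1035.125; Perfect PD: CS = 0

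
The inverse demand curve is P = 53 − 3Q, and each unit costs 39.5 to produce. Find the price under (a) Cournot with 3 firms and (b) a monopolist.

Cournot: P = 42.875; Monopoly: P = 46.25

In a 3-firm Cournot equilibrium, symmetry and the first-order condition give q = (53 − 39.5)/(12) = 1.125. So Q = 3.375 and P = 42.875.
The monopolist equates marginal revenue to marginal cost: 53 − 6Q = 39.5, so Q = 2.25. From demand, P = 46.25.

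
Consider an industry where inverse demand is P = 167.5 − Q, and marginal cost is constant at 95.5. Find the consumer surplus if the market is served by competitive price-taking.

Perfect competition: P = MC = 95.5, so 167.5 − Q = 95.5 and Q = 72.
CS = ½·(167.5 − 95.5)·72 = 2592.

CS = 2592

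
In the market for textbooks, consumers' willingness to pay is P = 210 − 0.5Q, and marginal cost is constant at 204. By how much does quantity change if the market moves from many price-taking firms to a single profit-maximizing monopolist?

Perfect competition: P = MC = 204, so 210 − 0.5Q = 204 and Q = 12.
A monopolist chooses Q where MR = MC. MR = 210 − Q; setting this equal to 204 gives Q = 6 and P = 207.
Change in quantity: 6 − 12 = −6.

Quantity falls by 6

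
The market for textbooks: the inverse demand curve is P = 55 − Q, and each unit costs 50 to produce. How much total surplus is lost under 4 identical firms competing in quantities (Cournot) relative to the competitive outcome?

DWL = 0.5

Under competition P = MC = 50, so Q = (55 − 50)/1 = 5.
Cournot with 4 identical firms: the symmetric best-response condition is 55 − 5q = 50. Each firm produces q = 1, total output Q = 4, price P = 51.
DWL is the triangle between Q = 4 and Q = 5: ½·(5 − 4)·(51 − 50) = 0.5.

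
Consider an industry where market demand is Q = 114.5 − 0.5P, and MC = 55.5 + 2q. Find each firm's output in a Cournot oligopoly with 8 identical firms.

q_i = 8.675

Inverting demand: P = 229 − 2Q.
With 8 symmetric Cournot firms, each firm's FOC gives 229 − 18q = 55.5 + 2q, so q = 8.675, Q = 8·8.675 = 69.4, and P = 90.2.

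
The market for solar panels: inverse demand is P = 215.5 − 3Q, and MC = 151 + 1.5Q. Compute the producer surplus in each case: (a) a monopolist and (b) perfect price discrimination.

Monopoly: PS = 277.35; Perfect PD: PS = 462.25

The monopolist equates marginal revenue to marginal cost: 215.5 − 6Q = 151 + 1.5Q, so Q = 8.6. From demand, P = 189.7.
PS = P·Q − VC(Q) = 189.7·8.6 − (151·8.6 + ½·1.5·8.6²) = 277.35.
With perfect price discrimination, output is the efficient level Q = 43/3 (where demand meets MC), but every buyer pays their willingness to pay: CS = 0 and PS = total surplus.
PS = ½·(215.5 − 151)·43/3 = 462.25.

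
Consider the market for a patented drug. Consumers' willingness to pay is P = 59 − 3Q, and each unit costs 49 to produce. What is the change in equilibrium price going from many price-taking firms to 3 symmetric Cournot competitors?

Equilibrium price rises by 2.5

Under competition P = MC = 49, so Q = (59 − 49)/3 = 10/3.
In a 3-firm Cournot equilibrium, symmetry and the first-order condition give q = (59 − 49)/(12) = 5/6. So Q = 2.5 and P = 51.5.
Change in equilibrium price: 51.5 − 49 = 2.5.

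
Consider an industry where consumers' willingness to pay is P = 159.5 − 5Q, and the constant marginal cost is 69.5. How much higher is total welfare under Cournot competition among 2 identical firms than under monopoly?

Total welfare rises by 112.5

Monopoly sets MR = MC: 159.5 − 10Q = 69.5 ⇒ Q = 9, P = 159.5 − 5·9 = 114.5.
CS = ½·(159.5 − 114.5)·9 = 202.5; PS = (114.5 − 69.5)·9 = 405; TS = 607.5.
In a 2-firm Cournot equilibrium, symmetry and the first-order condition give q = (159.5 − 69.5)/(15) = 6. So Q = 12 and P = 99.5.
CS = ½·(159.5 − 99.5)·12 = 360; PS = (99.5 − 69.5)·12 = 360; TS = 720.
Change in total welfare: 720 − 607.5 = 112.5.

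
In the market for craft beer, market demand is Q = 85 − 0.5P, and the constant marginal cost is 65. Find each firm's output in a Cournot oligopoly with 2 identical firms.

q_i = 17.5

Inverting demand: P = 170 − 2Q.
In a 2-firm Cournot equilibrium, symmetry and the first-order condition give q = (170 − 65)/(6) = 17.5. So Q = 35 and P = 100.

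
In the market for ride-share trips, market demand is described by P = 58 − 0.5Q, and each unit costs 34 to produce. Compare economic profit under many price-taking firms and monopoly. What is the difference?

Economic profit rises by 288

Competitive firms price at marginal cost: P = 34, giving Q = 48.
Profit = (34 − 34)·48 = 0.
A monopolist chooses Q where MR = MC. MR = 58 − Q; setting this equal to 34 gives Q = 24 and P = 46.
Profit = (46 − 34)·24 = 288.
Change in economic profit: 288 − 0 = 288.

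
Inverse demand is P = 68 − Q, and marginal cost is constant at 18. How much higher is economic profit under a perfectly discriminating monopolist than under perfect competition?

π rises by 1250

Under competition P = MC = 18, so Q = (68 − 18)/1 = 50.
Profit = (18 − 18)·50 = 0.
With perfect price discrimination, output is the efficient level Q = 50 (where demand meets MC), but every buyer pays their willingness to pay: CS = 0 and PS = total surplus.
PS equals the full surplus area, 1250. Profit = 1250 = 1250.
Change in economic profit: 1250 − 0 = 1250.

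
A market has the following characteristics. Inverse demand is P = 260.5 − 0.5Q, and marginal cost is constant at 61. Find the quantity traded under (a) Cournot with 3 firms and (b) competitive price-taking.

Cournot: Q = 299.25; Competition: Q = 399

With 3 symmetric Cournot firms, each firm's FOC gives 260.5 − 2q = 61, so q = 99.75, Q = 3·99.75 = 299.25, and P = 110.875.
Competitive firms price at marginal cost: P = 61, giving Q = 399.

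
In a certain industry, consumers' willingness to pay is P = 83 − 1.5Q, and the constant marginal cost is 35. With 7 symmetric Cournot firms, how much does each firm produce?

In a 7-firm Cournot equilibrium, symmetry and the first-order condition give q = (83 − 35)/(12) = 4. So Q = 28 and P = 41.

q_i = 4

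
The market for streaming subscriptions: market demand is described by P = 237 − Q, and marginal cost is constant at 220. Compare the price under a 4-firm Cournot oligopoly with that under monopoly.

Cournot with 4 identical firms: the symmetric best-response condition is 237 − 5q = 220. Each firm produces q = 3.4, total output Q = 13.6, price P = 223.4.
Monopoly sets MR = MC: 237 − 2Q = 220 ⇒ Q = 8.5, P = 237 − 8.5 = 228.5.

Cournot: P = 223.4; Monopoly: P = 228.5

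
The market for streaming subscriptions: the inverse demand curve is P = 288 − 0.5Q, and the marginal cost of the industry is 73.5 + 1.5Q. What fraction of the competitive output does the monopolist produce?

Q_m/Q_c = 0.8

A monopolist chooses Q where MR = MC. MR = 288 − Q; setting this equal to 73.5 + 1.5Q gives Q = 85.8 and P = 245.1.
Competitive equilibrium sets price equal to marginal cost: 288 − 0.5Q = 73.5 + 1.5Q, so Q = 107.25 and P = 234.375.
Ratio Q_m/Q_c = 85.8/107.25 = 0.8.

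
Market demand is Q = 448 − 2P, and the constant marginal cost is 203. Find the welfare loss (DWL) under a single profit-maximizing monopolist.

DWL = 110.25

Inverting demand: P = 224 − 0.5Q.
Perfect competition: P = MC = 203, so 224 − 0.5Q = 203 and Q = 42.
A monopolist chooses Q where MR = MC. MR = 224 − Q; setting this equal to 203 gives Q = 21 and P = 213.5.
DWL is the triangle between Q = 21 and Q = 42: ½·(42 − 21)·(213.5 − 203) = 110.25.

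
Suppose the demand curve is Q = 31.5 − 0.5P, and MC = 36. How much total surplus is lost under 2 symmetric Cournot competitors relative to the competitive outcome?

Inverting demand: P = 63 − 2Q.
Competitive firms price at marginal cost: P = 36, giving Q = 13.5.
In a 2-firm Cournot equilibrium, symmetry and the first-order condition give q = (63 − 36)/(6) = 4.5. So Q = 9 and P = 45.
DWL is the triangle between Q = 9 and Q = 13.5: ½·(13.5 − 9)·(45 − 36) = 20.25.

DWL = 20.25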